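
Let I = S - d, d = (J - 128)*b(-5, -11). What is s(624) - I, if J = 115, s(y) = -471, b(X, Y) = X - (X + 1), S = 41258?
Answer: -41716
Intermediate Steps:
b(X, Y) = -1 (b(X, Y) = X - (1 + X) = X + (-1 - X) = -1)
d = 13 (d = (115 - 128)*(-1) = -13*(-1) = 13)
I = 41245 (I = 41258 - 1*13 = 41258 - 13 = 41245)
s(624) - I = -471 - 1*41245 = -471 - 41245 = -41716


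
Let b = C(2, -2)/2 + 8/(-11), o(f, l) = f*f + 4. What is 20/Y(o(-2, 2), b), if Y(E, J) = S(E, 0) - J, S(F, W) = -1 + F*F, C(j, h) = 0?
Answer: 220/701 ≈ 0.31384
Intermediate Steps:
S(F, W) = -1 + F²
o(f, l) = 4 + f² (o(f, l) = f² + 4 = 4 + f²)
b = -8/11 (b = 0/2 + 8/(-11) = 0*(½) + 8*(-1/11) = 0 - 8/11 = -8/11 ≈ -0.72727)
Y(E, J) = -1 + E² - J (Y(E, J) = (-1 + E²) - J = -1 + E² - J)
20/Y(o(-2, 2), b) = 20/(-1 + (4 + (-2)²)² - 1*(-8/11)) = 20/(-1 + (4 + 4)² + 8/11) = 20/(-1 + 8² + 8/11) = 20/(-1 + 64 + 8/11) = 20/(701/11) = 20*(11/701) = 220/701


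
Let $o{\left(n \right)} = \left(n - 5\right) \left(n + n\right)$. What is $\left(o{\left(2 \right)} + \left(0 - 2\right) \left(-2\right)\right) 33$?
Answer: $-264$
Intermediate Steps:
$o{\left(n \right)} = 2 n \left(-5 + n\right)$ ($o{\left(n \right)} = \left(-5 + n\right) 2 n = 2 n \left(-5 + n\right)$)
$\left(o{\left(2 \right)} + \left(0 - 2\right) \left(-2\right)\right) 33 = \left(2 \cdot 2 \left(-5 + 2\right) + \left(0 - 2\right) \left(-2\right)\right) 33 = \left(2 \cdot 2 \left(-3\right) - -4\right) 33 = \left(-12 + 4\right) 33 = \left(-8\right) 33 = -264$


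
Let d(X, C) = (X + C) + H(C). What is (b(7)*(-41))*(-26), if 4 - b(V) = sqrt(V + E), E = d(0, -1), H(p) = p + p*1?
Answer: 2132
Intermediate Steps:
H(p) = 2*p (H(p) = p + p = 2*p)
d(X, C) = X + 3*C (d(X, C) = (X + C) + 2*C = (C + X) + 2*C = X + 3*C)
E = -3 (E = 0 + 3*(-1) = 0 - 3 = -3)
b(V) = 4 - sqrt(-3 + V) (b(V) = 4 - sqrt(V - 3) = 4 - sqrt(-3 + V))
(b(7)*(-41))*(-26) = ((4 - sqrt(-3 + 7))*(-41))*(-26) = ((4 - sqrt(4))*(-41))*(-26) = ((4 - 1*2)*(-41))*(-26) = ((4 - 2)*(-41))*(-26) = (2*(-41))*(-26) = -82*(-26) = 2132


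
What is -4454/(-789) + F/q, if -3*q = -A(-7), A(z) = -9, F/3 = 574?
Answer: -448432/789 ≈ -568.35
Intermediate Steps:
F = 1722 (F = 3*574 = 1722)
q = -3 (q = -(-1)*(-9)/3 = -1/3*9 = -3)
-4454/(-789) + F/q = -4454/(-789) + 1722/(-3) = -4454*(-1/789) + 1722*(-1/3) = 4454/789 - 574 = -448432/789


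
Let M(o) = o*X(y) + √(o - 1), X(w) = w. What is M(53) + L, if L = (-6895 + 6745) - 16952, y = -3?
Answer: -17261 + 2*√13 ≈ -17254.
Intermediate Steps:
M(o) = √(-1 + o) - 3*o (M(o) = o*(-3) + √(o - 1) = -3*o + √(-1 + o) = √(-1 + o) - 3*o)
L = -17102 (L = -150 - 16952 = -17102)
M(53) + L = (√(-1 + 53) - 3*53) - 17102 = (√52 - 159) - 17102 = (2*√13 - 159) - 17102 = (-159 + 2*√13) - 17102 = -17261 + 2*√13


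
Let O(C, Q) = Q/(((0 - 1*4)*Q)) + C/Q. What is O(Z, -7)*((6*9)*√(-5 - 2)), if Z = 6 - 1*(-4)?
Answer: -1269*I*√7/14 ≈ -239.82*I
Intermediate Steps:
Z = 10 (Z = 6 + 4 = 10)
O(C, Q) = -¼ + C/Q (O(C, Q) = Q/(((0 - 4)*Q)) + C/Q = Q/((-4*Q)) + C/Q = Q*(-1/(4*Q)) + C/Q = -¼ + C/Q)
O(Z, -7)*((6*9)*√(-5 - 2)) = ((10 - ¼*(-7))/(-7))*((6*9)*√(-5 - 2)) = (-(10 + 7/4)/7)*(54*√(-7)) = (-⅐*47/4)*(54*(I*√7)) = -1269*I*√7/14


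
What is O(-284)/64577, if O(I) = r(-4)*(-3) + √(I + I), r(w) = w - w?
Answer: 2*I*√142/64577 ≈ 0.00036906*I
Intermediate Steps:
r(w) = 0
O(I) = √2*√I (O(I) = 0*(-3) + √(I + I) = 0 + √(2*I) = 0 + √2*√I = √2*√I)
O(-284)/64577 = (√2*√(-284))/64577 = (√2*(2*I*√71))*(1/64577) = (2*I*√142)*(1/64577) = 2*I*√142/64577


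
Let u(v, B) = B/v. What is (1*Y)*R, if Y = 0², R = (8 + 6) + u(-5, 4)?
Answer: 0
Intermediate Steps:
R = 66/5 (R = (8 + 6) + 4/(-5) = 14 + 4*(-⅕) = 14 - ⅘ = 66/5 ≈ 13.200)
Y = 0
(1*Y)*R = (1*0)*(66/5) = 0*(66/5) = 0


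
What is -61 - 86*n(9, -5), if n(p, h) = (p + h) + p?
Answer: -1179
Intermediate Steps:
n(p, h) = h + 2*p (n(p, h) = (h + p) + p = h + 2*p)
-61 - 86*n(9, -5) = -61 - 86*(-5 + 2*9) = -61 - 86*(-5 + 18) = -61 - 86*13 = -61 - 1118 = -1179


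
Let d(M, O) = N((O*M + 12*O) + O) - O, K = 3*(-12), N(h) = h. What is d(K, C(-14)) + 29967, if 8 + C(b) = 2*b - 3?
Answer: 30903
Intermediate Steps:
C(b) = -11 + 2*b (C(b) = -8 + (2*b - 3) = -8 + (-3 + 2*b) = -11 + 2*b)
K = -36
d(M, O) = 12*O + M*O (d(M, O) = ((O*M + 12*O) + O) - O = ((M*O + 12*O) + O) - O = ((12*O + M*O) + O) - O = (13*O + M*O) - O = 12*O + M*O)
d(K, C(-14)) + 29967 = (-11 + 2*(-14))*(12 - 36) + 29967 = (-11 - 28)*(-24) + 29967 = -39*(-24) + 29967 = 936 + 29967 = 30903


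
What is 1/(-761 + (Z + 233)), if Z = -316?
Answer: -1/844 ≈ -0.0011848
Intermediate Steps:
1/(-761 + (Z + 233)) = 1/(-761 + (-316 + 233)) = 1/(-761 - 83) = 1/(-844) = -1/844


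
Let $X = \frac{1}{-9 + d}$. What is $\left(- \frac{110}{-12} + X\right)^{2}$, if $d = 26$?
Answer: $\frac{885481}{10404} \approx 85.11$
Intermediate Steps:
$X = \frac{1}{17}$ ($X = \frac{1}{-9 + 26} = \frac{1}{17} \approx 0.058824$)
$\left(- \frac{110}{-12} + X\right)^{2} = \left(- \frac{110}{-12} + \frac{1}{17}\right)^{2} = \left(\left(-110\right) \left(- \frac{1}{12}\right) + \frac{1}{17}\right)^{2} = \left(\frac{55}{6} + \frac{1}{17}\right)^{2} = \left(\frac{941}{102}\right)^{2} = \frac{885481}{10404}$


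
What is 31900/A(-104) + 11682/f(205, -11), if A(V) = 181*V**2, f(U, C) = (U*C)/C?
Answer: 5719086043/100331920 ≈ 57.002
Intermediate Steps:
f(U, C) = U (f(U, C) = (C*U)/C = U)
31900/A(-104) + 11682/f(205, -11) = 31900/((181*(-104)**2)) + 11682/205 = 31900/((181*10816)) + 11682*(1/205) = 31900/1957696 + 11682/205 = 31900*(1/1957696) + 11682/205 = 7975/489424 + 11682/205 = 5719086043/100331920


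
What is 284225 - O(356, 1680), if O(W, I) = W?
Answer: 283869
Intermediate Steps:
284225 - O(356, 1680) = 284225 - 1*356 = 284225 - 356 = 283869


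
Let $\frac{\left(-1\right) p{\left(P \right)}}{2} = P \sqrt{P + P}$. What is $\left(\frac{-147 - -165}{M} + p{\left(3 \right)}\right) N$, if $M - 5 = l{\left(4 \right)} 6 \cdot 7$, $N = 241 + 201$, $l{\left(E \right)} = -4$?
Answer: $- \frac{7956}{163} - 2652 \sqrt{6} \approx -6544.9$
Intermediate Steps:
$N = 442$
$p{\left(P \right)} = - 2 \sqrt{2} P^{\frac{3}{2}}$ ($p{\left(P \right)} = - 2 P \sqrt{P + P} = - 2 P \sqrt{2 P} = - 2 P \sqrt{2} \sqrt{P} = - 2 \sqrt{2} P^{\frac{3}{2}}$)
$M = -163$ ($M = 5 + \left(-4\right) 6 \cdot 7 = 5 - 168 = -163$)
$\left(\frac{-147 - -165}{M} + p{\left(3 \right)}\right) N = \left(\frac{-147 - -165}{-163} - 2 \sqrt{2} \cdot 3^{\frac{3}{2}}\right) 442 = \left(\left(-147 + 165\right) \left(- \frac{1}{163}\right) - 2 \sqrt{2} \cdot 3 \sqrt{3}\right) 442 = \left(18 \left(- \frac{1}{163}\right) - 6 \sqrt{6}\right) 442 = \left(- \frac{18}{163} - 6 \sqrt{6}\right) 442 = - \frac{7956}{163} - 2652 \sqrt{6}$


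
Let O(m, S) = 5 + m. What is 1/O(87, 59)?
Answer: 1/92 ≈ 0.010870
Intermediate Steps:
1/O(87, 59) = 1/(5 + 87) = 1/92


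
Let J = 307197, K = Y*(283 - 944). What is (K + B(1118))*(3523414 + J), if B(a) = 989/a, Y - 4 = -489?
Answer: 31929035217363/26 ≈ 1.2280e+12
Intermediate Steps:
Y = -485 (Y = 4 - 489 = -485)
K = 320585 (K = -485*(283 - 944) = -485*(-661) = 320585)
(K + B(1118))*(3523414 + J) = (320585 + 989/1118)*(3523414 + 307197) = (320585 + 989*(1/1118))*3830611 = (320585 + 23/26)*3830611 = (8335233/26)*3830611 = 31929035217363/26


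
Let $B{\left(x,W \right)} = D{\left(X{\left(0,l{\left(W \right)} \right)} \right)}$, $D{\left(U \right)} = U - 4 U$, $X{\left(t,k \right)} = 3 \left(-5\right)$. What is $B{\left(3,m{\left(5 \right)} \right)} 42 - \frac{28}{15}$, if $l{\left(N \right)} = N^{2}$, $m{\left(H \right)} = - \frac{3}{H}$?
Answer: $\frac{28322}{15} \approx 1888.1$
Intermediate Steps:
$X{\left(t,k \right)} = -15$
$D{\left(U \right)} = - 3 U$
$B{\left(x,W \right)} = 45$ ($B{\left(x,W \right)} = \left(-3\right) \left(-15\right) = 45$)
$B{\left(3,m{\left(5 \right)} \right)} 42 - \frac{28}{15} = 45 \cdot 42 - \frac{28}{15} = 1890 - \frac{28}{15} = \frac{28322}{15}$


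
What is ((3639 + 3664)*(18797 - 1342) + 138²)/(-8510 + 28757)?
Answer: 127492909/20247 ≈ 6296.9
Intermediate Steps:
((3639 + 3664)*(18797 - 1342) + 138²)/(-8510 + 28757) = (7303*17455 + 19044)/20247 = (127473865 + 19044)*(1/20247) = 127492909*(1/20247) = 127492909/20247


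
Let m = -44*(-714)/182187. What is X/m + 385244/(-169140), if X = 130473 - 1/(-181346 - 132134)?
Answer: 21005916729091436041/27762322969920 ≈ 7.5663e+5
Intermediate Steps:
m = 10472/60729 (m = 31416*(1/182187) = 10472/60729 ≈ 0.17244)
X = 40900676041/313480 (X = 130473 - 1/(-313480) = 130473 - 1*(-1/313480) = 130473 + 1/313480 = 40900676041/313480 ≈ 1.3047e+5)
X/m + 385244/(-169140) = 40900676041/(313480*(10472/60729)) + 385244/(-169140) = (40900676041/313480)*(60729/10472) + 385244*(-1/169140) = 2483857155293889/3282762560 - 96311/42285 = 21005916729091436041/27762322969920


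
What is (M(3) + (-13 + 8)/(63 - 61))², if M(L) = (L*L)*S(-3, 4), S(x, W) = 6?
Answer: 10609/4 ≈ 2652.3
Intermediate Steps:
M(L) = 6*L² (M(L) = (L*L)*6 = L²*6 = 6*L²)
(M(3) + (-13 + 8)/(63 - 61))² = (6*3² + (-13 + 8)/(63 - 61))² = (6*9 - 5/2)² = (54 - 5*½)² = (54 - 5/2)² = (103/2)² = 10609/4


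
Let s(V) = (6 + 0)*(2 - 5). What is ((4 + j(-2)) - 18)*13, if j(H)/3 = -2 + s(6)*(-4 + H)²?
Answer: -25532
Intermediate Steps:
s(V) = -18 (s(V) = 6*(-3) = -18)
j(H) = -6 - 54*(-4 + H)² (j(H) = 3*(-2 - 18*(-4 + H)²) = -6 - 54*(-4 + H)²)
((4 + j(-2)) - 18)*13 = ((4 + (-870 - 54*(-2)² + 432*(-2))) - 18)*13 = ((4 + (-870 - 54*4 - 864)) - 18)*13 = ((4 + (-870 - 216 - 864)) - 18)*13 = ((4 - 1950) - 18)*13 = (-1946 - 18)*13 = -1964*13 = -25532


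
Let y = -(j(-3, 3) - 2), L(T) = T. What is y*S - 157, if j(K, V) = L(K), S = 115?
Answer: 418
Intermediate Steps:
j(K, V) = K
y = 5 (y = -(-3 - 2) = -1*(-5) = 5)
y*S - 157 = 5*115 - 157 = 575 - 157 = 418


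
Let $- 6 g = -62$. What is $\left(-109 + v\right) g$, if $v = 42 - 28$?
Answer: $- \frac{2945}{3} \approx -981.67$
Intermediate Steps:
$g = \frac{31}{3}$ ($g = \left(- \frac{1}{6}\right) \left(-62\right) = \frac{31}{3} \approx 10.333$)
$v = 14$
$\left(-109 + v\right) g = \left(-109 + 14\right) \frac{31}{3} = \left(-95\right) \frac{31}{3} = - \frac{2945}{3}$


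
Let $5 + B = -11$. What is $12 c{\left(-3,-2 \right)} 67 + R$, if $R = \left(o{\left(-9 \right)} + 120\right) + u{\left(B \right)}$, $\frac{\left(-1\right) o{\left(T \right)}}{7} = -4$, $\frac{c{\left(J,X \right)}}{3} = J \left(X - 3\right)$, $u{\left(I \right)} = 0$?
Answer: $36328$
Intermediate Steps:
$B = -16$ ($B = -5 - 11 = -16$)
$c{\left(J,X \right)} = 3 J \left(-3 + X\right)$ ($c{\left(J,X \right)} = 3 J \left(X - 3\right) = 3 J \left(-3 + X\right)$)
$o{\left(T \right)} = 28$ ($o{\left(T \right)} = \left(-7\right) \left(-4\right) = 28$)
$R = 148$ ($R = \left(28 + 120\right) + 0 = 148 + 0 = 148$)
$12 c{\left(-3,-2 \right)} 67 + R = 12 \cdot 3 \left(-3\right) \left(-3 - 2\right) 67 + 148 = 12 \cdot 3 \left(-3\right) \left(-5\right) 67 + 148 = 12 \cdot 45 \cdot 67 + 148 = 540 \cdot 67 + 148 = 36180 + 148 = 36328$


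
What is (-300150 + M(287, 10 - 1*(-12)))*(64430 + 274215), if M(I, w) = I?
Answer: -101547105635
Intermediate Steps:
(-300150 + M(287, 10 - 1*(-12)))*(64430 + 274215) = (-300150 + 287)*(64430 + 274215) = -299863*338645 = -101547105635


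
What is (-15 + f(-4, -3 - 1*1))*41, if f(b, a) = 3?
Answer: -492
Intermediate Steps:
(-15 + f(-4, -3 - 1*1))*41 = (-15 + 3)*41 = -12*41 = -492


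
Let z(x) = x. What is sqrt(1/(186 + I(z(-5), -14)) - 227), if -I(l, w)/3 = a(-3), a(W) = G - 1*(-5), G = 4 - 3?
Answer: I*sqrt(1601670)/84 ≈ 15.066*I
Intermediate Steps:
G = 1
a(W) = 6 (a(W) = 1 - 1*(-5) = 1 + 5 = 6)
I(l, w) = -18 (I(l, w) = -3*6 = -18)
sqrt(1/(186 + I(z(-5), -14)) - 227) = sqrt(1/(186 - 18) - 227) = sqrt(1/168 - 227) = sqrt(-38135/168) = I*sqrt(1601670)/84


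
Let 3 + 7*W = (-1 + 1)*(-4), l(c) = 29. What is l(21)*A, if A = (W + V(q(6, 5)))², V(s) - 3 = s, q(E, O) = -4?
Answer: 2900/49 ≈ 59.184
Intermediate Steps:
V(s) = 3 + s
W = -3/7 (W = -3/7 + ((-1 + 1)*(-4))/7 = -3/7 + (0*(-4))/7 = -3/7 + (⅐)*0 = -3/7 + 0 = -3/7 ≈ -0.42857)
A = 100/49 (A = (-3/7 + (3 - 4))² = (-3/7 - 1)² = (-10/7)² = 100/49 ≈ 2.0408)
l(21)*A = 29*(100/49) = 2900/49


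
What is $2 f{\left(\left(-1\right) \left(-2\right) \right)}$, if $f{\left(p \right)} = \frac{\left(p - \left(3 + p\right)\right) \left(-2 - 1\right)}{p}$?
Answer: $9$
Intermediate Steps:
$f{\left(p \right)} = \frac{9}{p}$ ($f{\left(p \right)} = \frac{\left(p - \left(3 + p\right)\right) \left(-3\right)}{p} = \frac{\left(-3\right) \left(-3\right)}{p} = \frac{9}{p}$)
$2 f{\left(\left(-1\right) \left(-2\right) \right)} = 2 \frac{9}{\left(-1\right) \left(-2\right)} = 2 \cdot \frac{9}{2} = 9$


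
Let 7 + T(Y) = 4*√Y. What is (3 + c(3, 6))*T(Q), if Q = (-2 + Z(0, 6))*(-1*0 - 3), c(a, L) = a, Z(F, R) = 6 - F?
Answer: -42 + 48*I*√3 ≈ -42.0 + 83.138*I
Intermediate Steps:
Q = -12 (Q = (-2 + (6 - 1*0))*(-1*0 - 3) = (-2 + (6 + 0))*(0 - 3) = (-2 + 6)*(-3) = 4*(-3) = -12)
T(Y) = -7 + 4*√Y
(3 + c(3, 6))*T(Q) = (3 + 3)*(-7 + 4*√(-12)) = 6*(-7 + 4*(2*I*√3)) = 6*(-7 + 8*I*√3) = -42 + 48*I*√3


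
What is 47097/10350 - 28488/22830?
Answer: 2890273/875150 ≈ 3.3026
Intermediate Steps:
47097/10350 - 28488/22830 = 47097*(1/10350) - 28488*1/22830 = 5233/1150 - 4748/3805 = 2890273/875150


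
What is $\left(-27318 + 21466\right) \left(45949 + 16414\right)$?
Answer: $-364948276$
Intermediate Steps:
$\left(-27318 + 21466\right) \left(45949 + 16414\right) = \left(-5852\right) 62363 = -364948276$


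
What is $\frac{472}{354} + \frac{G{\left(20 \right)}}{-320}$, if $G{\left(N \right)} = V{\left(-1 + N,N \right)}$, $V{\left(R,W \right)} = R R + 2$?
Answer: $\frac{191}{960} \approx 0.19896$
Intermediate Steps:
$V{\left(R,W \right)} = 2 + R^{2}$ ($V{\left(R,W \right)} = R^{2} + 2 = 2 + R^{2}$)
$G{\left(N \right)} = 2 + \left(-1 + N\right)^{2}$
$\frac{472}{354} + \frac{G{\left(20 \right)}}{-320} = \frac{472}{354} + \frac{2 + \left(-1 + 20\right)^{2}}{-320} = 472 \cdot \frac{1}{354} + \left(2 + 19^{2}\right) \left(- \frac{1}{320}\right) = \frac{4}{3} + \left(2 + 361\right) \left(- \frac{1}{320}\right) = \frac{4}{3} + 363 \left(- \frac{1}{320}\right) = \frac{4}{3} - \frac{363}{320} = \frac{191}{960}$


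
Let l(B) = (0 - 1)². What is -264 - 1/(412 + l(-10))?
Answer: -109033/413 ≈ -264.00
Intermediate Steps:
l(B) = 1 (l(B) = (-1)² = 1)
-264 - 1/(412 + l(-10)) = -264 - 1/(412 + 1) = -264 - 1/413 = -109033/413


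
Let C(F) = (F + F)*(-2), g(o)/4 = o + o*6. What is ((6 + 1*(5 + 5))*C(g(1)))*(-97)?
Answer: 173824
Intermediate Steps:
g(o) = 28*o (g(o) = 4*(o + o*6) = 4*(o + 6*o) = 4*(7*o) = 28*o)
C(F) = -4*F (C(F) = (2*F)*(-2) = -4*F)
((6 + 1*(5 + 5))*C(g(1)))*(-97) = ((6 + 1*(5 + 5))*(-112))*(-97) = ((6 + 1*10)*(-4*28))*(-97) = ((6 + 10)*(-112))*(-97) = (16*(-112))*(-97) = -1792*(-97) = 173824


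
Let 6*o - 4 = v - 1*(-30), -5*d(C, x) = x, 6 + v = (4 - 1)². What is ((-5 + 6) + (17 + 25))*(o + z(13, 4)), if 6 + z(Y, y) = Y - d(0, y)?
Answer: 18017/30 ≈ 600.57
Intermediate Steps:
v = 3 (v = -6 + (4 - 1)² = -6 + 3² = -6 + 9 = 3)
d(C, x) = -x/5
o = 37/6 (o = ⅔ + (3 - 1*(-30))/6 = ⅔ + (3 + 30)/6 = ⅔ + (⅙)*33 = ⅔ + 11/2 = 37/6 ≈ 6.1667)
z(Y, y) = -6 + Y + y/5 (z(Y, y) = -6 + (Y - (-1)*y/5) = -6 + (Y + y/5) = -6 + Y + y/5)
((-5 + 6) + (17 + 25))*(o + z(13, 4)) = ((-5 + 6) + (17 + 25))*(37/6 + (-6 + 13 + (⅕)*4)) = (1 + 42)*(37/6 + (-6 + 13 + ⅘)) = 43*(37/6 + 39/5) = 43*(419/30) = 18017/30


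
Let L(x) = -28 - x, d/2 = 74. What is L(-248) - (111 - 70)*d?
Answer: -5848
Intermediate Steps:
d = 148 (d = 2*74 = 148)
L(-248) - (111 - 70)*d = (-28 - 1*(-248)) - (111 - 70)*148 = (-28 + 248) - 41*148 = 220 - 1*6068 = 220 - 6068 = -5848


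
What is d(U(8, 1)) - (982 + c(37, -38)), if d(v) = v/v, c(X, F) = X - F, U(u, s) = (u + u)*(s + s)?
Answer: -1056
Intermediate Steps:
U(u, s) = 4*s*u (U(u, s) = (2*u)*(2*s) = 4*s*u)
d(v) = 1
d(U(8, 1)) - (982 + c(37, -38)) = 1 - (982 + (37 - 1*(-38))) = 1 - (982 + (37 + 38)) = 1 - (982 + 75) = 1 - 1*1057 = 1 - 1057 = -1056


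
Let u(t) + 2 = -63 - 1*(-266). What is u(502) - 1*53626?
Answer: -53425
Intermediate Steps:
u(t) = 201 (u(t) = -2 + (-63 - 1*(-266)) = -2 + (-63 + 266) = -2 + 203 = 201)
u(502) - 1*53626 = 201 - 1*53626 = 201 - 53626 = -53425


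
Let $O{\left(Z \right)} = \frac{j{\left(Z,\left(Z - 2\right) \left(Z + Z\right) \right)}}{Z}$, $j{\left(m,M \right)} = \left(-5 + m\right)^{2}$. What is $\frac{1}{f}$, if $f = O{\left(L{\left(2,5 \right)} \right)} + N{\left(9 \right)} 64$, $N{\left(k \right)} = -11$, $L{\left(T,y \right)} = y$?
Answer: $- \frac{1}{704} \approx -0.0014205$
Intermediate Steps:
$O{\left(Z \right)} = \frac{\left(-5 + Z\right)^{2}}{Z}$
$f = -704$ ($f = \frac{\left(-5 + 5\right)^{2}}{5} - 704 = \frac{0^{2}}{5} - 704 = \frac{1}{5} \cdot 0 - 704 = 0 - 704 = -704$)
$\frac{1}{f} = \frac{1}{-704} = - \frac{1}{704}$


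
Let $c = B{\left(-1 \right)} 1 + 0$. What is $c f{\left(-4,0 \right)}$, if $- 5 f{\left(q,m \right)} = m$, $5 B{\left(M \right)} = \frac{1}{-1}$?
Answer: $0$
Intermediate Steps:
$B{\left(M \right)} = - \frac{1}{5}$ ($B{\left(M \right)} = \frac{1}{5 \left(-1\right)} = \frac{1}{5} \left(-1\right) = - \frac{1}{5}$)
$f{\left(q,m \right)} = - \frac{m}{5}$
$c = - \frac{1}{5}$ ($c = \left(- \frac{1}{5}\right) 1 + 0 = - \frac{1}{5} + 0 = - \frac{1}{5} \approx -0.2$)
$c f{\left(-4,0 \right)} = - \frac{\left(- \frac{1}{5}\right) 0}{5} = \left(- \frac{1}{5}\right) 0 = 0$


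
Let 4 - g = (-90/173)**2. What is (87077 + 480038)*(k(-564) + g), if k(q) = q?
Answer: -9509577139100/29929 ≈ -3.1774e+8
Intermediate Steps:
g = 111616/29929 (g = 4 - (-90/173)**2 = 4 - 1*8100/29929 = 4 - 8100/29929 = 111616/29929 ≈ 3.7294)
(87077 + 480038)*(k(-564) + g) = (87077 + 480038)*(-564 + 111616/29929) = 567115*(-16768340/29929) = -9509577139100/29929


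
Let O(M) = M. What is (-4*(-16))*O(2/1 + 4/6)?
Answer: 512/3 ≈ 170.67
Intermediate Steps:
(-4*(-16))*O(2/1 + 4/6) = (-4*(-16))*(2/1 + 4/6) = 64*(2*1 + 4*(⅙)) = 64*(2 + ⅔) = 64*(8/3) = 512/3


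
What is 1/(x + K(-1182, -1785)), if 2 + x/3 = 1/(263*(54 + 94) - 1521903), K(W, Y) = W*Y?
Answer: 1482979/3128884004853 ≈ 4.7396e-7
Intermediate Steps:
x = -8897877/1482979 (x = -6 + 3/(263*(54 + 94) - 1521903) = -6 + 3/(263*148 - 1521903) = -6 + 3/(38924 - 1521903) = -6 + 3/(-1482979) = -6 + 3*(-1/1482979) = -6 - 3/1482979 = -8897877/1482979 ≈ -6.0000)
1/(x + K(-1182, -1785)) = 1/(-8897877/1482979 - 1182*(-1785)) = 1/(-8897877/1482979 + 2109870) = 1/(3128884004853/1482979) = 1482979/3128884004853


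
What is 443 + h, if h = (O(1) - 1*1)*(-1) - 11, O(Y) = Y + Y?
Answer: 431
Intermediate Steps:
O(Y) = 2*Y
h = -12 (h = (2*1 - 1*1)*(-1) - 11 = (2 - 1)*(-1) - 11 = 1*(-1) - 11 = -1 - 11 = -12)
443 + h = 443 - 12 = 431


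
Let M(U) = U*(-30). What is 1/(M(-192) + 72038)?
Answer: 1/77798 ≈ 1.2854e-5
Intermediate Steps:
M(U) = -30*U
1/(M(-192) + 72038) = 1/(-30*(-192) + 72038) = 1/(5760 + 72038) = 1/77798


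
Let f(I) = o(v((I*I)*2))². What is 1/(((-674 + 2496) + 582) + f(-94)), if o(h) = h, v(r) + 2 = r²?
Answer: 1/97531028917377128 ≈ 1.0253e-17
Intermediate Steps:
v(r) = -2 + r²
f(I) = (-2 + 4*I⁴)² (f(I) = (-2 + ((I*I)*2)²)² = (-2 + (I²*2)²)² = (-2 + (2*I²)²)² = (-2 + 4*I⁴)²)
1/(((-674 + 2496) + 582) + f(-94)) = 1/(((-674 + 2496) + 582) + 4*(-1 + 2*(-94)⁴)²) = 1/((1822 + 582) + 4*(-1 + 2*78074896)²) = 1/(2404 + 4*(-1 + 156149792)²) = 1/(2404 + 4*156149791²) = 1/(2404 + 4*24382757229343681) = 1/(2404 + 97531028917374724) = 1/97531028917377128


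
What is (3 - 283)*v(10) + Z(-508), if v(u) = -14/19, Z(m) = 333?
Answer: 10247/19 ≈ 539.32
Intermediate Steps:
v(u) = -14/19 (v(u) = -14*1/19 = -14/19)
(3 - 283)*v(10) + Z(-508) = (3 - 283)*(-14/19) + 333 = -280*(-14/19) + 333 = 3920/19 + 333 = 10247/19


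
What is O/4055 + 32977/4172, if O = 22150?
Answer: 6460901/483356 ≈ 13.367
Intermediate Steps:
O/4055 + 32977/4172 = 22150/4055 + 32977/4172 = 22150*(1/4055) + 32977*(1/4172) = 4430/811 + 4711/596 = 6460901/483356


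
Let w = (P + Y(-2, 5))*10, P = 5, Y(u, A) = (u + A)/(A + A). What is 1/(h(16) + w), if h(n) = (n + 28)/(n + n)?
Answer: 8/435 ≈ 0.018391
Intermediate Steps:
Y(u, A) = (A + u)/(2*A) (Y(u, A) = (A + u)/((2*A)) = (A + u)*(1/(2*A)) = (A + u)/(2*A))
h(n) = (28 + n)/(2*n) (h(n) = (28 + n)/((2*n)) = (28 + n)*(1/(2*n)) = (28 + n)/(2*n))
w = 53 (w = (5 + (½)*(5 - 2)/5)*10 = (5 + (½)*(⅕)*3)*10 = (5 + 3/10)*10 = (53/10)*10 = 53)
1/(h(16) + w) = 1/((½)*(28 + 16)/16 + 53) = 1/((½)*(1/16)*44 + 53) = 1/(11/8 + 53) = 1/(435/8) = 8/435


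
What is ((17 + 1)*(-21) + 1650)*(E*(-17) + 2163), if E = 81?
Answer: 999792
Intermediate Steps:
((17 + 1)*(-21) + 1650)*(E*(-17) + 2163) = ((17 + 1)*(-21) + 1650)*(81*(-17) + 2163) = (18*(-21) + 1650)*(-1377 + 2163) = (-378 + 1650)*786 = 1272*786 = 999792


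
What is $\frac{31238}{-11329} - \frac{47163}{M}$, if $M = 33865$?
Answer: $- \frac{1592184497}{383656585} \approx -4.15$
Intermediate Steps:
$\frac{31238}{-11329} - \frac{47163}{M} = \frac{31238}{-11329} - \frac{47163}{33865} = 31238 \left(- \frac{1}{11329}\right) - \frac{47163}{33865} = - \frac{31238}{11329} - \frac{47163}{33865} = - \frac{1592184497}{383656585}$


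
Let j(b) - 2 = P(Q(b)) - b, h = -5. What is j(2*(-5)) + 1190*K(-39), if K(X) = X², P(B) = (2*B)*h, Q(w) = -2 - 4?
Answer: 1810062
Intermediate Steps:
Q(w) = -6
P(B) = -10*B (P(B) = (2*B)*(-5) = -10*B)
j(b) = 62 - b (j(b) = 2 + (-10*(-6) - b) = 2 + (60 - b) = 62 - b)
j(2*(-5)) + 1190*K(-39) = (62 - 2*(-5)) + 1190*(-39)² = (62 - 1*(-10)) + 1190*1521 = (62 + 10) + 1809990 = 72 + 1809990 = 1810062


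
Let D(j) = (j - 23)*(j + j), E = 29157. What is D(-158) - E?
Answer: 28039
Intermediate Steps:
D(j) = 2*j*(-23 + j) (D(j) = (-23 + j)*(2*j) = 2*j*(-23 + j))
D(-158) - E = 2*(-158)*(-23 - 158) - 1*29157 = 2*(-158)*(-181) - 29157 = 57196 - 29157 = 28039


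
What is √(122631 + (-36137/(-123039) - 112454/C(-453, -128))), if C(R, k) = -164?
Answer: 5*√126507156491102/160146 ≈ 351.17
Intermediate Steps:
√(122631 + (-36137/(-123039) - 112454/C(-453, -128))) = √(122631 + (-36137/(-123039) - 112454/(-164))) = √(122631 + (-36137*(-1/123039) - 112454*(-1/164))) = √(122631 + (36137/123039 + 56227/82)) = √(122631 + 6921077087/10089198) = √(1244169517025/10089198) = 5*√126507156491102/160146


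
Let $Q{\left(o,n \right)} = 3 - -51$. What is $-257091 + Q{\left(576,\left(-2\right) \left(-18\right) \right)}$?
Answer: $-257037$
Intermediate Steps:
$Q{\left(o,n \right)} = 54$ ($Q{\left(o,n \right)} = 3 + 51 = 54$)
$-257091 + Q{\left(576,\left(-2\right) \left(-18\right) \right)} = -257091 + 54 = -257037$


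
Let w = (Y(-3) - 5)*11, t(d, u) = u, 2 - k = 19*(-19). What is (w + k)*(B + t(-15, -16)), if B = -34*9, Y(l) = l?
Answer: -88550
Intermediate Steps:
k = 363 (k = 2 - 19*(-19) = 2 - 1*(-361) = 2 + 361 = 363)
B = -306
w = -88 (w = (-3 - 5)*11 = -8*11 = -88)
(w + k)*(B + t(-15, -16)) = (-88 + 363)*(-306 - 16) = 275*(-322) = -88550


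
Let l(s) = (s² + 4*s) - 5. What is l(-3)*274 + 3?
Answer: -2189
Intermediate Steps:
l(s) = -5 + s² + 4*s
l(-3)*274 + 3 = (-5 + (-3)² + 4*(-3))*274 + 3 = (-5 + 9 - 12)*274 + 3 = -8*274 + 3 = -2192 + 3 = -2189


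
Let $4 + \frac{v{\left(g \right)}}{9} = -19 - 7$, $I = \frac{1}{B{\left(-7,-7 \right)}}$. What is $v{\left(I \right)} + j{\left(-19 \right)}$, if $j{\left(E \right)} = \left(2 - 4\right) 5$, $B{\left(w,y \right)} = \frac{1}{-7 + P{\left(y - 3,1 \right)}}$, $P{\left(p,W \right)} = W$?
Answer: $-280$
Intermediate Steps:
$B{\left(w,y \right)} = - \frac{1}{6}$ ($B{\left(w,y \right)} = \frac{1}{-7 + 1} = \frac{1}{-6} = - \frac{1}{6}$)
$I = -6$ ($I = \frac{1}{- \frac{1}{6}} = -6$)
$v{\left(g \right)} = -270$ ($v{\left(g \right)} = -36 + 9 \left(-19 - 7\right) = -36 + 9 \left(-26\right) = -36 - 234 = -270$)
$j{\left(E \right)} = -10$ ($j{\left(E \right)} = \left(-2\right) 5 = -10$)
$v{\left(I \right)} + j{\left(-19 \right)} = -270 - 10 = -280$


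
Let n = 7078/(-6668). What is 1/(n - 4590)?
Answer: -3334/15306599 ≈ -0.00021781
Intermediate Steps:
n = -3539/3334 (n = 7078*(-1/6668) = -3539/3334 ≈ -1.0615)
1/(n - 4590) = 1/(-3539/3334 - 4590) = 1/(-15306599/3334) = -3334/15306599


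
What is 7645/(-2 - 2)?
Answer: -7645/4 ≈ -1911.3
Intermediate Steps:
7645/(-2 - 2) = 7645/(-4) = -1/4*7645 = -7645/4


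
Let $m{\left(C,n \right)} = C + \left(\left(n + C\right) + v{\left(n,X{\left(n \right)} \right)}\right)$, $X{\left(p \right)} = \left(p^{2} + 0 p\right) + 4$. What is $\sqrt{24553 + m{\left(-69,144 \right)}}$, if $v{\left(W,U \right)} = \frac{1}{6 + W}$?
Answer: $\frac{\sqrt{22103106}}{30} \approx 156.71$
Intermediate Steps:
$X{\left(p \right)} = 4 + p^{2}$ ($X{\left(p \right)} = \left(p^{2} + 0\right) + 4 = p^{2} + 4 = 4 + p^{2}$)
$m{\left(C,n \right)} = n + \frac{1}{6 + n} + 2 C$ ($m{\left(C,n \right)} = C + \left(\left(n + C\right) + \frac{1}{6 + n}\right) = C + \left(\left(C + n\right) + \frac{1}{6 + n}\right) = C + \left(C + n + \frac{1}{6 + n}\right) = n + \frac{1}{6 + n} + 2 C$)
$\sqrt{24553 + m{\left(-69,144 \right)}} = \sqrt{24553 + \frac{1 + \left(6 + 144\right) \left(144 + 2 \left(-69\right)\right)}{6 + 144}} = \sqrt{24553 + \frac{1 + 150 \left(144 - 138\right)}{150}} = \sqrt{24553 + \frac{1 + 150 \cdot 6}{150}} = \sqrt{24553 + \frac{1 + 900}{150}} = \sqrt{24553 + \frac{1}{150} \cdot 901} = \sqrt{24553 + \frac{901}{150}} = \sqrt{\frac{3683851}{150}} = \frac{\sqrt{22103106}}{30}$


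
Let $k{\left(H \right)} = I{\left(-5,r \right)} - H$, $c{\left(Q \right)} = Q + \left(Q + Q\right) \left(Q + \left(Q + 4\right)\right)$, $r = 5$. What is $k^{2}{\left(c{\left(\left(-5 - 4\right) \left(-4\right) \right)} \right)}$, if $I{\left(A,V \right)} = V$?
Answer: $30283009$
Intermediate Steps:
$c{\left(Q \right)} = Q + 2 Q \left(4 + 2 Q\right)$ ($c{\left(Q \right)} = Q + 2 Q \left(Q + \left(4 + Q\right)\right) = Q + 2 Q \left(4 + 2 Q\right)$)
$k{\left(H \right)} = 5 - H$
$k^{2}{\left(c{\left(\left(-5 - 4\right) \left(-4\right) \right)} \right)} = \left(5 - \left(-5 - 4\right) \left(-4\right) \left(9 + 4 \left(-5 - 4\right) \left(-4\right)\right)\right)^{2} = \left(5 - \left(-9\right) \left(-4\right) \left(9 + 4 \left(\left(-9\right) \left(-4\right)\right)\right)\right)^{2} = \left(5 - 36 \left(9 + 4 \cdot 36\right)\right)^{2} = \left(5 - 36 \left(9 + 144\right)\right)^{2} = \left(5 - 36 \cdot 153\right)^{2} = \left(5 - 5508\right)^{2} = \left(-5503\right)^{2} = 30283009$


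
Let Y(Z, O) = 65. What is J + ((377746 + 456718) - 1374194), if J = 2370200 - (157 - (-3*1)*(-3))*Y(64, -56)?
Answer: 1820850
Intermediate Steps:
J = 2360580 (J = 2370200 - (157 - (-3*1)*(-3))*65 = 2370200 - (157 - (-3)*(-3))*65 = 2370200 - (157 - 1*9)*65 = 2370200 - (157 - 9)*65 = 2370200 - 148*65 = 2370200 - 1*9620 = 2370200 - 9620 = 2360580)
J + ((377746 + 456718) - 1374194) = 2360580 + ((377746 + 456718) - 1374194) = 2360580 + (834464 - 1374194) = 2360580 - 539730 = 1820850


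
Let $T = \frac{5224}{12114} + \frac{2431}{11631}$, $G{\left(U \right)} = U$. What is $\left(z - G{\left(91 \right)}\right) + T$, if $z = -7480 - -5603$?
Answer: $- \frac{46199487439}{23482989} \approx -1967.4$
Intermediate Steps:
$z = -1877$ ($z = -7480 + 5603 = -1877$)
$T = \frac{15034913}{23482989}$ ($T = 5224 \cdot \frac{1}{12114} + 2431 \cdot \frac{1}{11631} = \frac{2612}{6057} + \frac{2431}{11631} = \frac{15034913}{23482989} \approx 0.64025$)
$\left(z - G{\left(91 \right)}\right) + T = \left(-1877 - 91\right) + \frac{15034913}{23482989} = -1968 + \frac{15034913}{23482989} = - \frac{46199487439}{23482989}$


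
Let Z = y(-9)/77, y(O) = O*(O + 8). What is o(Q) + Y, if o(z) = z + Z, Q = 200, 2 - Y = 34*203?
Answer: -515891/77 ≈ -6699.9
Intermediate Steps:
Y = -6900 (Y = 2 - 34*203 = 2 - 1*6902 = 2 - 6902 = -6900)
y(O) = O*(8 + O)
Z = 9/77 (Z = -9*(8 - 9)/77 = -9*(-1)*(1/77) = 9*(1/77) = 9/77 ≈ 0.11688)
o(z) = 9/77 + z (o(z) = z + 9/77 = 9/77 + z)
o(Q) + Y = (9/77 + 200) - 6900 = 15409/77 - 6900 = -515891/77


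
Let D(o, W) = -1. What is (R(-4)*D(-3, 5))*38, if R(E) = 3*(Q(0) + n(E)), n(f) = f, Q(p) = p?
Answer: 456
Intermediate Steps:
R(E) = 3*E (R(E) = 3*(0 + E) = 3*E)
(R(-4)*D(-3, 5))*38 = ((3*(-4))*(-1))*38 = -12*(-1)*38 = 12*38 = 456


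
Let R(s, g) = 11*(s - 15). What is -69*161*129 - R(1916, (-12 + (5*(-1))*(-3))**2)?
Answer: -1453972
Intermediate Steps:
R(s, g) = -165 + 11*s (R(s, g) = 11*(-15 + s) = -165 + 11*s)
-69*161*129 - R(1916, (-12 + (5*(-1))*(-3))**2) = -69*161*129 - (-165 + 11*1916) = -11109*129 - (-165 + 21076) = -1433061 - 1*20911 = -1433061 - 20911 = -1453972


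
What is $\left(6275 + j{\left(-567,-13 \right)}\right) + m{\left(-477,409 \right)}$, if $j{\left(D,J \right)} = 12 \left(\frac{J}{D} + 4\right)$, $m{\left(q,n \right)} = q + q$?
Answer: $\frac{1014793}{189} \approx 5369.3$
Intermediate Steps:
$m{\left(q,n \right)} = 2 q$
$j{\left(D,J \right)} = 48 + \frac{12 J}{D}$ ($j{\left(D,J \right)} = 12 \left(4 + \frac{J}{D}\right) = 48 + \frac{12 J}{D}$)
$\left(6275 + j{\left(-567,-13 \right)}\right) + m{\left(-477,409 \right)} = \left(6275 + \left(48 + 12 \left(-13\right) \frac{1}{-567}\right)\right) + 2 \left(-477\right) = \left(6275 + \left(48 + 12 \left(-13\right) \left(- \frac{1}{567}\right)\right)\right) - 954 = \left(6275 + \left(48 + \frac{52}{189}\right)\right) - 954 = \left(6275 + \frac{9124}{189}\right) - 954 = \frac{1195099}{189} - 954 = \frac{1014793}{189}$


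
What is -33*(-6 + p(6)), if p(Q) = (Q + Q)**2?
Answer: -4554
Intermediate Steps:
p(Q) = 4*Q**2 (p(Q) = (2*Q)**2 = 4*Q**2)
-33*(-6 + p(6)) = -33*(-6 + 4*6**2) = -33*(-6 + 4*36) = -33*(-6 + 144) = -33*138 = -4554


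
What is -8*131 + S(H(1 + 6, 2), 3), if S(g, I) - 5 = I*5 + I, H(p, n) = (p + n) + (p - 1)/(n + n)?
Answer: -1025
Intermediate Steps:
H(p, n) = n + p + (-1 + p)/(2*n) (H(p, n) = (n + p) + (-1 + p)/((2*n)) = (n + p) + (-1 + p)*(1/(2*n)) = (n + p) + (-1 + p)/(2*n) = n + p + (-1 + p)/(2*n))
S(g, I) = 5 + 6*I (S(g, I) = 5 + (I*5 + I) = 5 + (5*I + I) = 5 + 6*I)
-8*131 + S(H(1 + 6, 2), 3) = -8*131 + (5 + 6*3) = -1048 + (5 + 18) = -1048 + 23 = -1025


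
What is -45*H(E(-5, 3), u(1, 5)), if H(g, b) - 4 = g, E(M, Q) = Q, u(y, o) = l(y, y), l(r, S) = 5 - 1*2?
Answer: -315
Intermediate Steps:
l(r, S) = 3 (l(r, S) = 5 - 2 = 3)
u(y, o) = 3
H(g, b) = 4 + g
-45*H(E(-5, 3), u(1, 5)) = -45*(4 + 3) = -45*7 = -315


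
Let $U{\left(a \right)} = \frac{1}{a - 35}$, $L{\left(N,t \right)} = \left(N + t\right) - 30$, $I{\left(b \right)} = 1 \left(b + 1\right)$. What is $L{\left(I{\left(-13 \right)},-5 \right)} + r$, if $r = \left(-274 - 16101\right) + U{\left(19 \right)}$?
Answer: $- \frac{262753}{16} \approx -16422.0$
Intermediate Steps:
$I{\left(b \right)} = 1 + b$ ($I{\left(b \right)} = 1 \left(1 + b\right) = 1 + b$)
$L{\left(N,t \right)} = -30 + N + t$
$U{\left(a \right)} = \frac{1}{-35 + a}$
$r = - \frac{262001}{16}$ ($r = \left(-274 - 16101\right) + \frac{1}{-35 + 19} = -16375 + \frac{1}{-16} = -16375 - \frac{1}{16} = - \frac{262001}{16} \approx -16375.0$)
$L{\left(I{\left(-13 \right)},-5 \right)} + r = \left(-30 + \left(1 - 13\right) - 5\right) - \frac{262001}{16} = \left(-30 - 12 - 5\right) - \frac{262001}{16} = -47 - \frac{262001}{16} = - \frac{262753}{16}$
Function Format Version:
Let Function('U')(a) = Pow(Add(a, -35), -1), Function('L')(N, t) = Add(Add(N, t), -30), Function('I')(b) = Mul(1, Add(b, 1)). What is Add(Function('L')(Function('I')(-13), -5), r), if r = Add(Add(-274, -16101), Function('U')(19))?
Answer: Rational(-262753, 16) ≈ -16422.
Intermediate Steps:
Function('I')(b) = Add(1, b) (Function('I')(b) = Mul(1, Add(1, b)) = Add(1, b))
Function('L')(N, t) = Add(-30, N, t)
Function('U')(a) = Pow(Add(-35, a), -1)
r = Rational(-262001, 16) (r = Add(Add(-274, -16101), Pow(Add(-35, 19), -1)) = Add(-16375, Pow(-16, -1)) = Add(-16375, Rational(-1, 16)) = Rational(-262001, 16) ≈ -16375.)
Add(Function('L')(Function('I')(-13), -5), r) = Add(Add(-30, Add(1, -13), -5), Rational(-262001, 16)) = Add(Add(-30, -12, -5), Rational(-262001, 16)) = Add(-47, Rational(-262001, 16)) = Rational(-262753, 16)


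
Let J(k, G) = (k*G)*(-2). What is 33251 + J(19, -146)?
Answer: 38799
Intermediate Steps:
J(k, G) = -2*G*k (J(k, G) = (G*k)*(-2) = -2*G*k)
33251 + J(19, -146) = 33251 - 2*(-146)*19 = 33251 + 5548 = 38799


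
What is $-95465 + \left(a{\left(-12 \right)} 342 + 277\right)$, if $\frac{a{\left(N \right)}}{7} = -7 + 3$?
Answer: $-104764$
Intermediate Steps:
$a{\left(N \right)} = -28$ ($a{\left(N \right)} = 7 \left(-7 + 3\right) = 7 \left(-4\right) = -28$)
$-95465 + \left(a{\left(-12 \right)} 342 + 277\right) = -95465 + \left(\left(-28\right) 342 + 277\right) = -95465 + \left(-9576 + 277\right) = -95465 - 9299 = -104764$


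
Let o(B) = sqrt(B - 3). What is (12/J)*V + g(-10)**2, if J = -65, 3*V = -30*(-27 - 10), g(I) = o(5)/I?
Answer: -44387/650 ≈ -68.288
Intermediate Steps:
o(B) = sqrt(-3 + B)
g(I) = sqrt(2)/I (g(I) = sqrt(-3 + 5)/I = sqrt(2)/I)
V = 370 (V = (-30*(-27 - 10))/3 = (-30*(-37))/3 = (1/3)*1110 = 370)
(12/J)*V + g(-10)**2 = (12/(-65))*370 + (sqrt(2)/(-10))**2 = (12*(-1/65))*370 + (sqrt(2)*(-1/10))**2 = -12/65*370 + (-sqrt(2)/10)**2 = -888/13 + 1/50 = -44387/650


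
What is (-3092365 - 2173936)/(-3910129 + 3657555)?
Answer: 5266301/252574 ≈ 20.851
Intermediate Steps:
(-3092365 - 2173936)/(-3910129 + 3657555) = -5266301/(-252574) = -5266301*(-1/252574) = 5266301/252574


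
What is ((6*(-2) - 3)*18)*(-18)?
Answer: 4860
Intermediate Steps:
((6*(-2) - 3)*18)*(-18) = ((-12 - 3)*18)*(-18) = -15*18*(-18) = -270*(-18) = 4860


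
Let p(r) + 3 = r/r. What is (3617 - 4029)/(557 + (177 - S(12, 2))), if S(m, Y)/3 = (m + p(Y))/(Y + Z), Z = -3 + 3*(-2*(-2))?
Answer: -1133/2011 ≈ -0.56340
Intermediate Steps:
Z = 9 (Z = -3 + 3*4 = -3 + 12 = 9)
p(r) = -2 (p(r) = -3 + r/r = -3 + 1 = -2)
S(m, Y) = 3*(-2 + m)/(9 + Y) (S(m, Y) = 3*((m - 2)/(Y + 9)) = 3*((-2 + m)/(9 + Y)) = 3*(-2 + m)/(9 + Y))
(3617 - 4029)/(557 + (177 - S(12, 2))) = (3617 - 4029)/(557 + (177 - 3*(-2 + 12)/(9 + 2))) = -412/(557 + (177 - 3*10/11)) = -412/(557 + (177 - 1*30/11)) = -412/(557 + (177 - 30/11)) = -412/(557 + 1917/11) = -412/8044/11 = -412*11/8044 = -1133/2011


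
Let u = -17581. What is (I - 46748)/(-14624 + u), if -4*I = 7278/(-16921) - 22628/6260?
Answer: 4951696291913/3411329439300 ≈ 1.4515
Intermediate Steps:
I = 107112167/105925460 (I = -(7278/(-16921) - 22628/6260)/4 = -(7278*(-1/16921) - 22628*1/6260)/4 = -(-7278/16921 - 5657/1565)/4 = -¼*(-107112167/26481365) = 107112167/105925460 ≈ 1.0112)
(I - 46748)/(-14624 + u) = (107112167/105925460 - 46748)/(-14624 - 17581) = -4951696291913/105925460/(-32205) = -4951696291913/105925460*(-1/32205) = 4951696291913/3411329439300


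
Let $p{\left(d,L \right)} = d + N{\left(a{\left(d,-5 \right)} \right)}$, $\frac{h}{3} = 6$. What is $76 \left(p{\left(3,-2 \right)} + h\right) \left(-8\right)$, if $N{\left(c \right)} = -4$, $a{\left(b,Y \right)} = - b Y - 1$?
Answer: $-10336$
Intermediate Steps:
$h = 18$ ($h = 3 \cdot 6 = 18$)
$a{\left(b,Y \right)} = -1 - Y b$ ($a{\left(b,Y \right)} = - Y b - 1 = -1 - Y b$)
$p{\left(d,L \right)} = -4 + d$ ($p{\left(d,L \right)} = d - 4 = -4 + d$)
$76 \left(p{\left(3,-2 \right)} + h\right) \left(-8\right) = 76 \left(\left(-4 + 3\right) + 18\right) \left(-8\right) = 76 \left(-1 + 18\right) \left(-8\right) = 76 \cdot 17 \left(-8\right) = 76 \left(-136\right) = -10336$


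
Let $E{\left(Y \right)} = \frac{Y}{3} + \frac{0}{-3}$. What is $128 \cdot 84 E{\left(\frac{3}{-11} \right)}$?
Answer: $- \frac{10752}{11} \approx -977.45$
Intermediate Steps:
$E{\left(Y \right)} = \frac{Y}{3}$ ($E{\left(Y \right)} = Y \frac{1}{3} + 0 \left(- \frac{1}{3}\right) = \frac{Y}{3} + 0 = \frac{Y}{3}$)
$128 \cdot 84 E{\left(\frac{3}{-11} \right)} = 128 \cdot 84 \frac{3 \frac{1}{-11}}{3} = 10752 \frac{3 \left(- \frac{1}{11}\right)}{3} = 10752 \cdot \frac{1}{3} \left(- \frac{3}{11}\right) = 10752 \left(- \frac{1}{11}\right) = - \frac{10752}{11}$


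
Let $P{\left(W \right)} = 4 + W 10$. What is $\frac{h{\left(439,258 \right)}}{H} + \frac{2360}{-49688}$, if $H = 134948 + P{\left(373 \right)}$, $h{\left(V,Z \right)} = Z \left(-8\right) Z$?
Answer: $- \frac{1674171611}{430676951} \approx -3.8873$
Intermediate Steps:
$P{\left(W \right)} = 4 + 10 W$
$h{\left(V,Z \right)} = - 8 Z^{2}$ ($h{\left(V,Z \right)} = - 8 Z Z = - 8 Z^{2}$)
$H = 138682$ ($H = 134948 + \left(4 + 10 \cdot 373\right) = 134948 + \left(4 + 3730\right) = 134948 + 3734 = 138682$)
$\frac{h{\left(439,258 \right)}}{H} + \frac{2360}{-49688} = \frac{\left(-8\right) 258^{2}}{138682} + \frac{2360}{-49688} = \left(-8\right) 66564 \cdot \frac{1}{138682} + 2360 \left(- \frac{1}{49688}\right) = \left(-532512\right) \frac{1}{138682} - \frac{295}{6211} = - \frac{266256}{69341} - \frac{295}{6211} = - \frac{1674171611}{430676951}$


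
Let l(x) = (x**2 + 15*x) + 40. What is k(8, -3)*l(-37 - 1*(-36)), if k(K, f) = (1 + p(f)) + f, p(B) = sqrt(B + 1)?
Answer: -52 + 26*I*sqrt(2) ≈ -52.0 + 36.77*I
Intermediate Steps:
l(x) = 40 + x**2 + 15*x
p(B) = sqrt(1 + B)
k(K, f) = 1 + f + sqrt(1 + f) (k(K, f) = (1 + sqrt(1 + f)) + f = 1 + f + sqrt(1 + f))
k(8, -3)*l(-37 - 1*(-36)) = (1 - 3 + sqrt(1 - 3))*(40 + (-37 - 1*(-36))**2 + 15*(-37 - 1*(-36))) = (1 - 3 + sqrt(-2))*(40 + (-37 + 36)**2 + 15*(-37 + 36)) = (1 - 3 + I*sqrt(2))*(40 + (-1)**2 + 15*(-1)) = (-2 + I*sqrt(2))*(40 + 1 - 15) = (-2 + I*sqrt(2))*26 = -52 + 26*I*sqrt(2)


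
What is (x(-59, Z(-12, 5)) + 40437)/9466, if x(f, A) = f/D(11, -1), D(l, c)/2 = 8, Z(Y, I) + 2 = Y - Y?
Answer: 646933/151456 ≈ 4.2714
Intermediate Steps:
Z(Y, I) = -2 (Z(Y, I) = -2 + (Y - Y) = -2 + 0 = -2)
D(l, c) = 16 (D(l, c) = 2*8 = 16)
x(f, A) = f/16
(x(-59, Z(-12, 5)) + 40437)/9466 = ((1/16)*(-59) + 40437)/9466 = (-59/16 + 40437)*(1/9466) = (646933/16)*(1/9466) = 646933/151456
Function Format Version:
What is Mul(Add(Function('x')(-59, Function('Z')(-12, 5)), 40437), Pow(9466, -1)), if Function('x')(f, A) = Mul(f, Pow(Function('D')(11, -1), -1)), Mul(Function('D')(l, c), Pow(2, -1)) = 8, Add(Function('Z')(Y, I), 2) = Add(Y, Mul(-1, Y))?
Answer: Rational(646933, 151456) ≈ 4.2714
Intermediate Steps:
Function('Z')(Y, I) = -2 (Function('Z')(Y, I) = Add(-2, Add(Y, Mul(-1, Y))) = Add(-2, 0) = -2)
Function('D')(l, c) = 16 (Function('D')(l, c) = Mul(2, 8) = 16)
Function('x')(f, A) = Mul(Rational(1, 16), f) (Function('x')(f, A) = Mul(f, Pow(16, -1)) = Mul(f, Rational(1, 16)) = Mul(Rational(1, 16), f))
Mul(Add(Function('x')(-59, Function('Z')(-12, 5)), 40437), Pow(9466, -1)) = Mul(Add(Mul(Rational(1, 16), -59), 40437), Pow(9466, -1)) = Mul(Add(Rational(-59, 16), 40437), Rational(1, 9466)) = Mul(Rational(646933, 16), Rational(1, 9466)) = Rational(646933, 151456)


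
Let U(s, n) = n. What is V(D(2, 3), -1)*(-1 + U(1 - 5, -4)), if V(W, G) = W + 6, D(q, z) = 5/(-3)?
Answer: -65/3 ≈ -21.667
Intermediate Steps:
D(q, z) = -5/3 (D(q, z) = 5*(-1/3) = -5/3)
V(W, G) = 6 + W
V(D(2, 3), -1)*(-1 + U(1 - 5, -4)) = (6 - 5/3)*(-1 - 4) = (13/3)*(-5) = -65/3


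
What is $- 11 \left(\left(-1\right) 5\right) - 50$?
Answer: $5$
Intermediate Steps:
$- 11 \left(\left(-1\right) 5\right) - 50 = \left(-11\right) \left(-5\right) - 50 = 55 - 50 = 5$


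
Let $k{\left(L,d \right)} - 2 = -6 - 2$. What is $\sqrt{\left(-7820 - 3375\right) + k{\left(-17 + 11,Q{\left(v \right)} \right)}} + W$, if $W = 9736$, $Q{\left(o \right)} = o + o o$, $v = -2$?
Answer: $9736 + i \sqrt{11201} \approx 9736.0 + 105.83 i$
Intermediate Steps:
$Q{\left(o \right)} = o + o^{2}$
$k{\left(L,d \right)} = -6$ ($k{\left(L,d \right)} = 2 - 8 = -6$)
$\sqrt{\left(-7820 - 3375\right) + k{\left(-17 + 11,Q{\left(v \right)} \right)}} + W = \sqrt{\left(-7820 - 3375\right) - 6} + 9736 = \sqrt{-11195 - 6} + 9736 = \sqrt{-11201} + 9736 = i \sqrt{11201} + 9736 = 9736 + i \sqrt{11201}$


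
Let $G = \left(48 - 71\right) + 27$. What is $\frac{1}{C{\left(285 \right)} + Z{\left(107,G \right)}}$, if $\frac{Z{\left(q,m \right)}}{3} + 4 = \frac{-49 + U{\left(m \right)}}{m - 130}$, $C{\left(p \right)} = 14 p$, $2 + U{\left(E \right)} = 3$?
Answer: $\frac{7}{27854} \approx 0.00025131$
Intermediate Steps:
$U{\left(E \right)} = 1$ ($U{\left(E \right)} = -2 + 3 = 1$)
$G = 4$ ($G = -23 + 27 = 4$)
$Z{\left(q,m \right)} = -12 - \frac{144}{-130 + m}$ ($Z{\left(q,m \right)} = -12 + 3 \frac{-49 + 1}{m - 130} = -12 + 3 \left(- \frac{48}{-130 + m}\right) = -12 - \frac{144}{-130 + m}$)
$\frac{1}{C{\left(285 \right)} + Z{\left(107,G \right)}} = \frac{1}{14 \cdot 285 + \frac{12 \left(118 - 4\right)}{-130 + 4}} = \frac{1}{3990 + \frac{12 \left(118 - 4\right)}{-126}} = \frac{1}{3990 + 12 \left(- \frac{1}{126}\right) 114} = \frac{1}{3990 - \frac{76}{7}} = \frac{1}{\frac{27854}{7}} = \frac{7}{27854}$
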